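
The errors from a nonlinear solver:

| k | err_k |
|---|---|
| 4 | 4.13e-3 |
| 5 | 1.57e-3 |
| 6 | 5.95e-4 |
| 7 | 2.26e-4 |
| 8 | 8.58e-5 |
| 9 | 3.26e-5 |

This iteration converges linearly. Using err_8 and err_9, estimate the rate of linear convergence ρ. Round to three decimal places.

0.380

ρ ≈ err_9/err_8 = 3.26e-5/8.58e-5 = 0.37995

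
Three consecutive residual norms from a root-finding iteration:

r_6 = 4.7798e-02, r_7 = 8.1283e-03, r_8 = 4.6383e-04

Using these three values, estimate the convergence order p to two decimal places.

1.62

p ≈ ln(r_8/r_7) / ln(r_7/r_6)
  = ln(4.6383e-04/8.1283e-03) / ln(8.1283e-03/4.7798e-02)
  = ln(0.0570636) / ln(0.170055)
  = -2.86359 / -1.77163 ≈ 1.61636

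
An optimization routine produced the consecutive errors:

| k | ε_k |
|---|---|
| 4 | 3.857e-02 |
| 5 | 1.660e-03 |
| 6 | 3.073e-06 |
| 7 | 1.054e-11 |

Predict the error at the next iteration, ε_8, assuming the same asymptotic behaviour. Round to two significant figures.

First estimate the order: p ≈ ln(ε_7/ε_6) / ln(ε_6/ε_5) = ln(1.054e-11/3.073e-06)/ln(3.073e-06/1.660e-03) = ln(3.42987e-06)/ln(0.0018512) ≈ 1.9999.
Then ε_8 ≈ ε_7·(ε_7/ε_6)^p = 1.054e-11·(3.42987e-06)^1.9999 = 1.054e-11·1.17788e-11 ≈ 1.241e-22.

1.2e-22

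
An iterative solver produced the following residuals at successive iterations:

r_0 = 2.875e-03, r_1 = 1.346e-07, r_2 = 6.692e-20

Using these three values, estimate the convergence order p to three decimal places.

p ≈ ln(r_2/r_1) / ln(r_1/r_0)
  = ln(6.692e-20/1.346e-07) / ln(1.346e-07/2.875e-03)
  = ln(4.97177e-13) / ln(4.68174e-05)
  = -28.329830 / -9.969256 ≈ 2.841720

2.842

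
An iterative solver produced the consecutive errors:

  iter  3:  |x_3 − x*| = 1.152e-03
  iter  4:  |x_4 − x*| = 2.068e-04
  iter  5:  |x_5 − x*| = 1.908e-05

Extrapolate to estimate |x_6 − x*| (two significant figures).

7.0e-7

First estimate the order: p ≈ ln(|x_5 − x*|/|x_4 − x*|) / ln(|x_4 − x*|/|x_3 − x*|) = ln(1.908e-05/2.068e-04)/ln(2.068e-04/1.152e-03) = ln(0.0922631)/ln(0.179514) ≈ 1.3875.
Then |x_6 − x*| ≈ |x_5 − x*|·(|x_5 − x*|/|x_4 − x*|)^p = 1.908e-05·(0.0922631)^1.3875 = 1.908e-05·0.0366418 ≈ 6.991e-07.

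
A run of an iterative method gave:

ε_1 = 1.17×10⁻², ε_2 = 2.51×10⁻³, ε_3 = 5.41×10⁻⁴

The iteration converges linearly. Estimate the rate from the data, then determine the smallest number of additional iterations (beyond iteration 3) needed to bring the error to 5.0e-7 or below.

Rate ρ ≈ ε_3/ε_2 = 5.41×10⁻⁴/2.51×10⁻³ = 0.2155.
After j more steps, ε_{3+j} ≈ 5.41×10⁻⁴·ρ^j; need ρ^j ≤ 5.0e-7/5.41×10⁻⁴ = 0.000924214.
j ≥ ln(0.000924214)/ln(0.2155) = -6.9866/-1.53479 = 4.552.
So 5 more iterations are needed.

5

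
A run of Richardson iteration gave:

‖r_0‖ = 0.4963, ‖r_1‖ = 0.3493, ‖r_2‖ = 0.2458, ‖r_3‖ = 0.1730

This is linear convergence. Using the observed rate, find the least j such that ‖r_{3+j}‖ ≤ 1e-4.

22

Rate ρ ≈ ‖r_3‖/‖r_2‖ = 0.1730/0.2458 = 0.7038.
After j more steps, ‖r_{3+j}‖ ≈ 0.1730·ρ^j; need ρ^j ≤ 1e-4/0.1730 = 0.000578035.
j ≥ ln(0.000578035)/ln(0.7038) = -7.4559/-0.35126 = 21.226.
So 22 more iterations are needed.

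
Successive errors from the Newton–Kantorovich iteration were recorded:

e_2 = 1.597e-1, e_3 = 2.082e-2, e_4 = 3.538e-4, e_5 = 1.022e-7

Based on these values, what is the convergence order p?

2

Consecutive ratios: e_5/e_4 = 1.022e-7/3.538e-4 = 0.000288864, e_4/e_3 = 3.538e-4/2.082e-2 = 0.0169933.
p ≈ ln(0.000288864)/ln(0.0169933) = -8.1496/-4.0749 ≈ 2.00.
So the convergence is quadratic (order 2).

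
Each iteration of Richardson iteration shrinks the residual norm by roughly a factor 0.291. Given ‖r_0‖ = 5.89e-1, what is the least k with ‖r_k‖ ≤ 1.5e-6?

After k steps, ‖r_k‖ ≈ 5.89e-1·0.291^k.
Need 0.291^k ≤ 1.5e-6/5.89e-1 = 2.54669e-06.
k ≥ ln(2.54669e-06)/ln(0.291) = -12.8807/-1.23443 = 10.435.
Smallest integer k = 11.

11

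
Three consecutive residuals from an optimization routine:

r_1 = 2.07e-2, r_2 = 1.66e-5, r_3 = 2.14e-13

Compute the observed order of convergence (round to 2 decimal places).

p ≈ ln(r_3/r_2) / ln(r_2/r_1)
  = ln(2.14e-13/1.66e-5) / ln(1.66e-5/2.07e-2)
  = ln(1.28916e-08) / ln(0.000801932)
  = -18.16669 / -7.12849 ≈ 2.54846

2.55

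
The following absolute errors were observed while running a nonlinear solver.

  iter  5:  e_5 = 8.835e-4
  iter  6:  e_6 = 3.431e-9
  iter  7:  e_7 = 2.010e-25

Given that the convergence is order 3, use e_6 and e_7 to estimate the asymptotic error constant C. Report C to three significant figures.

C ≈ e_7 / e_6^3
  = 2.010e-25 / (3.431e-9)^3
  = 2.010e-25 / 4.03889e-26 ≈ 4.9766

4.98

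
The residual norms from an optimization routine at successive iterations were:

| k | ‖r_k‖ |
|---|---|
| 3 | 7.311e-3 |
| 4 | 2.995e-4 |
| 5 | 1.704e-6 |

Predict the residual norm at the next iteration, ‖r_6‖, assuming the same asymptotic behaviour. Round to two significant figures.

4.0e-10

First estimate the order: p ≈ ln(‖r_5‖/‖r_4‖) / ln(‖r_4‖/‖r_3‖) = ln(1.704e-6/2.995e-4)/ln(2.995e-4/7.311e-3) = ln(0.00568948)/ln(0.0409657) ≈ 1.6179.
Then ‖r_6‖ ≈ ‖r_5‖·(‖r_5‖/‖r_4‖)^p = 1.704e-6·(0.00568948)^1.6179 = 1.704e-6·0.000233309 ≈ 3.976e-10.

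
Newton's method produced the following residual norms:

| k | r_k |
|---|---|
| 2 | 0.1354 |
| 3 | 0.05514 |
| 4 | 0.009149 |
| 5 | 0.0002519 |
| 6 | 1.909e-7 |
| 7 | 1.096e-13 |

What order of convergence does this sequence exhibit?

Consecutive ratios: r_7/r_6 = 1.096e-13/1.909e-7 = 5.74123e-07, r_6/r_5 = 1.909e-7/0.0002519 = 0.00075784.
p ≈ ln(5.74123e-07)/ln(0.00075784) = -14.3704/-7.1850 ≈ 2.00.
So the convergence is quadratic (order 2).

2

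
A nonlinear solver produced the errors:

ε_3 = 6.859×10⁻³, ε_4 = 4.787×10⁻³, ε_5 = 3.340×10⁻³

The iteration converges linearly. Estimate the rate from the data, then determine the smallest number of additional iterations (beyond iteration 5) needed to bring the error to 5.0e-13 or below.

63

Rate ρ ≈ ε_5/ε_4 = 3.340×10⁻³/4.787×10⁻³ = 0.6977.
After j more steps, ε_{5+j} ≈ 3.340×10⁻³·ρ^j; need ρ^j ≤ 5.0e-13/3.340×10⁻³ = 1.49701e-10.
j ≥ ln(1.49701e-10)/ln(0.6977) = -22.6224/-0.35997 = 62.845.
So 63 more iterations are needed.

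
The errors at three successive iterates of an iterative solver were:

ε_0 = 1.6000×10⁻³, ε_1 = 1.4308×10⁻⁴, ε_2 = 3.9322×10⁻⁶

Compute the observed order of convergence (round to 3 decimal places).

1.489

p ≈ ln(ε_2/ε_1) / ln(ε_1/ε_0)
  = ln(3.9322×10⁻⁶/1.4308×10⁻⁴) / ln(1.4308×10⁻⁴/1.6000×10⁻³)
  = ln(0.0274825) / ln(0.089425)
  = -3.594206 / -2.414355 ≈ 1.488682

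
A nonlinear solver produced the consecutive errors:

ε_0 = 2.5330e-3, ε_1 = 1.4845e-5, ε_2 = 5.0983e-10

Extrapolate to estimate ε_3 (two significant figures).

6.0e-19

First estimate the order: p ≈ ln(ε_2/ε_1) / ln(ε_1/ε_0) = ln(5.0983e-10/1.4845e-5)/ln(1.4845e-5/2.5330e-3) = ln(3.43436e-05)/ln(0.00586064) ≈ 2.0000.
Then ε_3 ≈ ε_2·(ε_2/ε_1)^p = 5.0983e-10·(3.43436e-05)^2.0000 = 5.0983e-10·1.17948e-09 ≈ 6.013e-19.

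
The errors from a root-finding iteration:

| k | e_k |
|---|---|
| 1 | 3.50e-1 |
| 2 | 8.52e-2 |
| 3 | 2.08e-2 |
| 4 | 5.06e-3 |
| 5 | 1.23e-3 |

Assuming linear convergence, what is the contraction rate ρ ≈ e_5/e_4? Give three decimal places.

ρ ≈ e_5/e_4 = 1.23e-3/5.06e-3 = 0.24308

0.243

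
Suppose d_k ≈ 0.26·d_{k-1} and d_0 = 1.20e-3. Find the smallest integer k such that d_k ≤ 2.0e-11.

14

After k steps, d_k ≈ 1.20e-3·0.26^k.
Need 0.26^k ≤ 2.0e-11/1.20e-3 = 1.66667e-08.
k ≥ ln(1.66667e-08)/ln(0.26) = -17.9099/-1.34707 = 13.295.
Smallest integer k = 14.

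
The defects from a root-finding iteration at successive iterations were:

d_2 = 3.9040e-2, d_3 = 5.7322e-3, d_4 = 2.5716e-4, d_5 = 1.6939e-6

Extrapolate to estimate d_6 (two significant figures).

5.0e-10

First estimate the order: p ≈ ln(d_5/d_4) / ln(d_4/d_3) = ln(1.6939e-6/2.5716e-4)/ln(2.5716e-4/5.7322e-3) = ln(0.00658695)/ln(0.0448624) ≈ 1.6180.
Then d_6 ≈ d_5·(d_5/d_4)^p = 1.6939e-6·(0.00658695)^1.6180 = 1.6939e-6·0.00029555 ≈ 5.006e-10.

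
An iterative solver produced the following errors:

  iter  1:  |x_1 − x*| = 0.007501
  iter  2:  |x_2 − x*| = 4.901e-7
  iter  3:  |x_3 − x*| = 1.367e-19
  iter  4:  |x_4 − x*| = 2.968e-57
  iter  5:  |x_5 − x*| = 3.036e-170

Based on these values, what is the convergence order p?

Consecutive ratios: |x_5 − x*|/|x_4 − x*| = 3.036e-170/2.968e-57 = 1.02291e-113, |x_4 − x*|/|x_3 − x*| = 2.968e-57/1.367e-19 = 2.17118e-38.
p ≈ ln(1.02291e-113)/ln(2.17118e-38) = -260.1695/-86.7230 ≈ 3.00.
So the convergence is cubic (order 3).

3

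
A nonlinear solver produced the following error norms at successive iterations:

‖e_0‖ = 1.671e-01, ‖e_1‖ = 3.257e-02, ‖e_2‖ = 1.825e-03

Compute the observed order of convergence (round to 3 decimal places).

p ≈ ln(‖e_2‖/‖e_1‖) / ln(‖e_1‖/‖e_0‖)
  = ln(1.825e-03/3.257e-02) / ln(3.257e-02/1.671e-01)
  = ln(0.0560332) / ln(0.194913)
  = -2.881811 / -1.635202 ≈ 1.762358

1.762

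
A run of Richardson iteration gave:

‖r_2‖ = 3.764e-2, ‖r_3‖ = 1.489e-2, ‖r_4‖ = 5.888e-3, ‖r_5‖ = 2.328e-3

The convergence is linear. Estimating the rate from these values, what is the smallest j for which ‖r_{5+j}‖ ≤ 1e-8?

14

Rate ρ ≈ ‖r_5‖/‖r_4‖ = 2.328e-3/5.888e-3 = 0.3954.
After j more steps, ‖r_{5+j}‖ ≈ 2.328e-3·ρ^j; need ρ^j ≤ 1e-8/2.328e-3 = 4.29553e-06.
j ≥ ln(4.29553e-06)/ln(0.3954) = -12.3579/-0.92786 = 13.319.
So 14 more iterations are needed.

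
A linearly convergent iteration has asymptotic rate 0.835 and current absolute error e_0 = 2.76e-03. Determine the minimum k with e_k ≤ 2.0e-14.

143

After k steps, e_k ≈ 2.76e-03·0.835^k.
Need 0.835^k ≤ 2.0e-14/2.76e-03 = 7.24638e-12.
k ≥ ln(7.24638e-12)/ln(0.835) = -25.6505/-0.18032 = 142.250.
Smallest integer k = 143.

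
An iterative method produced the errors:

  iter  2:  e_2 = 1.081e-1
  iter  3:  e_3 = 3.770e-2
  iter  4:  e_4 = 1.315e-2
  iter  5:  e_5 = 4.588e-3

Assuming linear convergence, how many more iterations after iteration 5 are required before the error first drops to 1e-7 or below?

Rate ρ ≈ e_5/e_4 = 4.588e-3/1.315e-2 = 0.3489.
After j more steps, e_{5+j} ≈ 4.588e-3·ρ^j; need ρ^j ≤ 1e-7/4.588e-3 = 2.1796e-05.
j ≥ ln(2.1796e-05)/ln(0.3489) = -10.7338/-1.05297 = 10.194.
So 11 more iterations are needed.

11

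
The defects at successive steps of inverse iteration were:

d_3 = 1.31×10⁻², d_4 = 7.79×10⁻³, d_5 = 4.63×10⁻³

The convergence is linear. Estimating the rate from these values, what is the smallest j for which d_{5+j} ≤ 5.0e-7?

Rate ρ ≈ d_5/d_4 = 4.63×10⁻³/7.79×10⁻³ = 0.5944.
After j more steps, d_{5+j} ≈ 4.63×10⁻³·ρ^j; need ρ^j ≤ 5.0e-7/4.63×10⁻³ = 0.000107991.
j ≥ ln(0.000107991)/ln(0.5944) = -9.1335/-0.52020 = 17.558.
So 18 more iterations are needed.

18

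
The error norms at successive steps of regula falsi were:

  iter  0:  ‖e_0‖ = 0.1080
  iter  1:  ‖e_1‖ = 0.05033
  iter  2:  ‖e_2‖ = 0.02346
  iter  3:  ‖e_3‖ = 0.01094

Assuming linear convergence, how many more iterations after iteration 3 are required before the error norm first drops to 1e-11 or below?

28

Rate ρ ≈ ‖e_3‖/‖e_2‖ = 0.01094/0.02346 = 0.4663.
After j more steps, ‖e_{3+j}‖ ≈ 0.01094·ρ^j; need ρ^j ≤ 1e-11/0.01094 = 9.14077e-10.
j ≥ ln(9.14077e-10)/ln(0.4663) = -20.8131/-0.76293 = 27.280.
So 28 more iterations are needed.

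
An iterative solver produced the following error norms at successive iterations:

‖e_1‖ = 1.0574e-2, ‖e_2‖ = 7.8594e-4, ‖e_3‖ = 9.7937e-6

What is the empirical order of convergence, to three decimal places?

1.687

p ≈ ln(‖e_3‖/‖e_2‖) / ln(‖e_2‖/‖e_1‖)
  = ln(9.7937e-6/7.8594e-4) / ln(7.8594e-4/1.0574e-2)
  = ln(0.0124611) / ln(0.0743276)
  = -4.385143 / -2.599273 ≈ 1.687065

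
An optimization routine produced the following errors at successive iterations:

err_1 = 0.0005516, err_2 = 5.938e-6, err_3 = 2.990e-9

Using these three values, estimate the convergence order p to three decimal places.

p ≈ ln(err_3/err_2) / ln(err_2/err_1)
  = ln(2.990e-9/5.938e-6) / ln(5.938e-6/0.0005516)
  = ln(0.000503537) / ln(0.010765)
  = -7.593853 / -4.531455 ≈ 1.675809

1.676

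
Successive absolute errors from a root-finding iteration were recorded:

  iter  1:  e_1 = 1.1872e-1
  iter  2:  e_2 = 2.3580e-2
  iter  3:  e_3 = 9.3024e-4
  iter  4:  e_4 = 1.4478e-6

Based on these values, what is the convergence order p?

Consecutive ratios: e_4/e_3 = 1.4478e-6/9.3024e-4 = 0.00155637, e_3/e_2 = 9.3024e-4/2.3580e-2 = 0.0394504.
p ≈ ln(0.00155637)/ln(0.0394504) = -6.4654/-3.2327 ≈ 2.00.
So the convergence is quadratic (order 2).

2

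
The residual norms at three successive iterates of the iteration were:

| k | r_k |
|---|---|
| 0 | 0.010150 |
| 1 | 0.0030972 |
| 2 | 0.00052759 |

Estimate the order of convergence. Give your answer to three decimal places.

1.491

p ≈ ln(r_2/r_1) / ln(r_1/r_0)
  = ln(0.00052759/0.0030972) / ln(0.0030972/0.010150)
  = ln(0.170344) / ln(0.305143)
  = -1.769935 / -1.186975 ≈ 1.491131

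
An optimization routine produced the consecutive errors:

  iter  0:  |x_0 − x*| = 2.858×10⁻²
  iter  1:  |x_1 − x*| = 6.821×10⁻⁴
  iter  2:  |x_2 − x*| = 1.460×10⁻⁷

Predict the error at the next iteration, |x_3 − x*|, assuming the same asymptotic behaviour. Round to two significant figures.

First estimate the order: p ≈ ln(|x_2 − x*|/|x_1 − x*|) / ln(|x_1 − x*|/|x_0 − x*|) = ln(1.460×10⁻⁷/6.821×10⁻⁴)/ln(6.821×10⁻⁴/2.858×10⁻²) = ln(0.000214045)/ln(0.0238663) ≈ 2.2620.
Then |x_3 − x*| ≈ |x_2 − x*|·(|x_2 − x*|/|x_1 − x*|)^p = 1.460×10⁻⁷·(0.000214045)^2.2620 = 1.460×10⁻⁷·5.00729e-09 ≈ 7.311e-16.

7.3e-16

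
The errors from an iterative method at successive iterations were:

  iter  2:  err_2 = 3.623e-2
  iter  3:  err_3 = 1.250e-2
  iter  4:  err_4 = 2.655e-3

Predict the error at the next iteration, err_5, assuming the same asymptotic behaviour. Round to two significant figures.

First estimate the order: p ≈ ln(err_4/err_3) / ln(err_3/err_2) = ln(2.655e-3/1.250e-2)/ln(1.250e-2/3.623e-2) = ln(0.2124)/ln(0.345018) ≈ 1.4559.
Then err_5 ≈ err_4·(err_4/err_3)^p = 2.655e-3·(0.2124)^1.4559 = 2.655e-3·0.10481 ≈ 0.0002783.

2.8e-4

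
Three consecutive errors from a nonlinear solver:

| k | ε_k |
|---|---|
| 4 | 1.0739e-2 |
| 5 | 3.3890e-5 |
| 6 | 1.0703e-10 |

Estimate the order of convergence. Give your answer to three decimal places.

p ≈ ln(ε_6/ε_5) / ln(ε_5/ε_4)
  = ln(1.0703e-10/3.3890e-5) / ln(3.3890e-5/1.0739e-2)
  = ln(3.15816e-06) / ln(0.00315579)
  = -12.665521 / -5.758516 ≈ 2.199442

2.199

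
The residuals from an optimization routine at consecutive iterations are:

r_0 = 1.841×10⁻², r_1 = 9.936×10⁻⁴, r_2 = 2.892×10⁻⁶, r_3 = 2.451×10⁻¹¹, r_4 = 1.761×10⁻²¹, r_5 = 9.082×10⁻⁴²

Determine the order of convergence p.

2

Consecutive ratios: r_5/r_4 = 9.082×10⁻⁴²/1.761×10⁻²¹ = 5.1573e-21, r_4/r_3 = 1.761×10⁻²¹/2.451×10⁻¹¹ = 7.18482e-11.
p ≈ ln(5.1573e-21)/ln(7.18482e-11) = -46.7139/-23.3565 ≈ 2.00.
So the convergence is quadratic (order 2).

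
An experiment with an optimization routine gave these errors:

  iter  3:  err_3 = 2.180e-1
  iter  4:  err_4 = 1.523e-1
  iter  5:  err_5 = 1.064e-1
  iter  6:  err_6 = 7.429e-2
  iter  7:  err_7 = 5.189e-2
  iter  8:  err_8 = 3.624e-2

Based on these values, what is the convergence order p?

1

Consecutive ratios: err_8/err_7 = 3.624e-2/5.189e-2 = 0.6984, err_7/err_6 = 5.189e-2/7.429e-2 = 0.698479.
p ≈ ln(0.6984)/ln(0.698479) = -0.3590/-0.3589 ≈ 1.00.
So the convergence is linear (order 1).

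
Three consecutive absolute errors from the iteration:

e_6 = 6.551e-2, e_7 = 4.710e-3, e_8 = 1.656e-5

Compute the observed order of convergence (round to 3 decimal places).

p ≈ ln(e_8/e_7) / ln(e_7/e_6)
  = ln(1.656e-5/4.710e-3) / ln(4.710e-3/6.551e-2)
  = ln(0.00351592) / ln(0.0718974)
  = -5.650454 / -2.632515 ≈ 2.146409

2.146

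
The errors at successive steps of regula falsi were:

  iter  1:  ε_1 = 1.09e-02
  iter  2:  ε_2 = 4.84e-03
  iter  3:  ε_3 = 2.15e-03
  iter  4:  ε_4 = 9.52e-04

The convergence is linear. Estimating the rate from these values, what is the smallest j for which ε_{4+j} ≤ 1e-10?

20

Rate ρ ≈ ε_4/ε_3 = 9.52e-04/2.15e-03 = 0.4428.
After j more steps, ε_{4+j} ≈ 9.52e-04·ρ^j; need ρ^j ≤ 1e-10/9.52e-04 = 1.05042e-07.
j ≥ ln(1.05042e-07)/ln(0.4428) = -16.0689/-0.81464 = 19.725.
So 20 more iterations are needed.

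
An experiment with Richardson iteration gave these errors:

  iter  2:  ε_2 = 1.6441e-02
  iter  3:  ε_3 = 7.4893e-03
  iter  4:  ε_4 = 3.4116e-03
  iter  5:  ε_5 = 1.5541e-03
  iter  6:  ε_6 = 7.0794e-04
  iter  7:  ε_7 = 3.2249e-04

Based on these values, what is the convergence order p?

1

Consecutive ratios: ε_7/ε_6 = 3.2249e-04/7.0794e-04 = 0.455533, ε_6/ε_5 = 7.0794e-04/1.5541e-03 = 0.455531.
p ≈ ln(0.455533)/ln(0.455531) = -0.7863/-0.7863 ≈ 1.00.
So the convergence is linear (order 1).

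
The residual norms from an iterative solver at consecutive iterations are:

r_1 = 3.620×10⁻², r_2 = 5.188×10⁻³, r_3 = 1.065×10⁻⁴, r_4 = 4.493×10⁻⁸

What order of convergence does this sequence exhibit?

2

Consecutive ratios: r_4/r_3 = 4.493×10⁻⁸/1.065×10⁻⁴ = 0.000421878, r_3/r_2 = 1.065×10⁻⁴/5.188×10⁻³ = 0.0205281.
p ≈ ln(0.000421878)/ln(0.0205281) = -7.7708/-3.8860 ≈ 2.00.
So the convergence is quadratic (order 2).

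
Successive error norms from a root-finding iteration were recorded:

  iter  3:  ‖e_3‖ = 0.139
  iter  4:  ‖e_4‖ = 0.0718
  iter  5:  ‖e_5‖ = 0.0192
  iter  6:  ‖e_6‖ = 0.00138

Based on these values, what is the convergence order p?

Consecutive ratios: ‖e_6‖/‖e_5‖ = 0.00138/0.0192 = 0.071875, ‖e_5‖/‖e_4‖ = 0.0192/0.0718 = 0.267409.
p ≈ ln(0.071875)/ln(0.267409) = -2.6328/-1.3190 ≈ 2.00.
So the convergence is quadratic (order 2).

2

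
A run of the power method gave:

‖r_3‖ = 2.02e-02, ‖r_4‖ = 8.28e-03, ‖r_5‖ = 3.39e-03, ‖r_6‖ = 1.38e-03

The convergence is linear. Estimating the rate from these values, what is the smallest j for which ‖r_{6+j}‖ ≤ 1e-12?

24

Rate ρ ≈ ‖r_6‖/‖r_5‖ = 1.38e-03/3.39e-03 = 0.4071.
After j more steps, ‖r_{6+j}‖ ≈ 1.38e-03·ρ^j; need ρ^j ≤ 1e-12/1.38e-03 = 7.24638e-10.
j ≥ ln(7.24638e-10)/ln(0.4071) = -21.0453/-0.89870 = 23.417.
So 24 more iterations are needed.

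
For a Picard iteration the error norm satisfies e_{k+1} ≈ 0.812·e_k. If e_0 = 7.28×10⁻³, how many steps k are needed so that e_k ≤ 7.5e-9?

After k steps, e_k ≈ 7.28×10⁻³·0.812^k.
Need 0.812^k ≤ 7.5e-9/7.28×10⁻³ = 1.03022e-06.
k ≥ ln(1.03022e-06)/ln(0.812) = -13.7857/-0.20825 = 66.198.
Smallest integer k = 67.

67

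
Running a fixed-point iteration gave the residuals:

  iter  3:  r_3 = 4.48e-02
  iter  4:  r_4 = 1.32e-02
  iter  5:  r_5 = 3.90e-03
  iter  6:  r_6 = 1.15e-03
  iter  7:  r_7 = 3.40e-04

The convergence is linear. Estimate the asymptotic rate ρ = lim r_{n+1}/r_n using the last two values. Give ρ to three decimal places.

0.296

ρ ≈ r_7/r_6 = 3.40e-04/1.15e-03 = 0.29565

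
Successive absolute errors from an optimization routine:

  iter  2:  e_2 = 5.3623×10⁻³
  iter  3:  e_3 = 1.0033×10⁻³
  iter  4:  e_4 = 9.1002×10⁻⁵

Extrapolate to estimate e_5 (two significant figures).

2.9e-6

First estimate the order: p ≈ ln(e_4/e_3) / ln(e_3/e_2) = ln(9.1002×10⁻⁵/1.0033×10⁻³)/ln(1.0033×10⁻³/5.3623×10⁻³) = ln(0.0907027)/ln(0.187103) ≈ 1.4320.
Then e_5 ≈ e_4·(e_4/e_3)^p = 9.1002×10⁻⁵·(0.0907027)^1.4320 = 9.1002×10⁻⁵·0.0321597 ≈ 2.927e-06.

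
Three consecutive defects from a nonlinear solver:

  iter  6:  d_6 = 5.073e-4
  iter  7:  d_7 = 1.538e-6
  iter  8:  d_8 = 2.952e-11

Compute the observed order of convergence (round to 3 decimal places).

1.873

p ≈ ln(d_8/d_7) / ln(d_7/d_6)
  = ln(2.952e-11/1.538e-6) / ln(1.538e-6/5.073e-4)
  = ln(1.91938e-05) / ln(0.00303174)
  = -10.860923 / -5.798619 ≈ 1.873019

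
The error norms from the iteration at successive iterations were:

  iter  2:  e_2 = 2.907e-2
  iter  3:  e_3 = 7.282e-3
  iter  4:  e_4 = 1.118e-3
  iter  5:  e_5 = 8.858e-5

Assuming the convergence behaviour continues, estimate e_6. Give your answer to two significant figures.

2.9e-6

First estimate the order: p ≈ ln(e_5/e_4) / ln(e_4/e_3) = ln(8.858e-5/1.118e-3)/ln(1.118e-3/7.282e-3) = ln(0.0792308)/ln(0.153529) ≈ 1.3530.
Then e_6 ≈ e_5·(e_5/e_4)^p = 8.858e-5·(0.0792308)^1.3530 = 8.858e-5·0.0323745 ≈ 2.868e-06.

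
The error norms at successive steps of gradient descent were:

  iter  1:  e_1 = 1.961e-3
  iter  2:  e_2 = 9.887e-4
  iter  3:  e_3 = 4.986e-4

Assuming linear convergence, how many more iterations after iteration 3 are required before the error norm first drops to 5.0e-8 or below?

14

Rate ρ ≈ e_3/e_2 = 4.986e-4/9.887e-4 = 0.5043.
After j more steps, e_{3+j} ≈ 4.986e-4·ρ^j; need ρ^j ≤ 5.0e-8/4.986e-4 = 0.000100281.
j ≥ ln(0.000100281)/ln(0.5043) = -9.2075/-0.68458 = 13.450.
So 14 more iterations are needed.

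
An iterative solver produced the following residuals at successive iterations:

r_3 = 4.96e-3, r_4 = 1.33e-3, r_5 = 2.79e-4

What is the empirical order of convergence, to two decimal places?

p ≈ ln(r_5/r_4) / ln(r_4/r_3)
  = ln(2.79e-4/1.33e-3) / ln(1.33e-3/4.96e-3)
  = ln(0.209774) / ln(0.268145)
  = -1.56172 / -1.31623 ≈ 1.18651

1.19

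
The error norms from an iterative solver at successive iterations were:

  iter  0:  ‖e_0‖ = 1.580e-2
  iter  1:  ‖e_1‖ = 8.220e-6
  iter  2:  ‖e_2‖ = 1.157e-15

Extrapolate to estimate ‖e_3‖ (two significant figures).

First estimate the order: p ≈ ln(‖e_2‖/‖e_1‖) / ln(‖e_1‖/‖e_0‖) = ln(1.157e-15/8.220e-6)/ln(8.220e-6/1.580e-2) = ln(1.40754e-10)/ln(0.000520253) ≈ 3.0001.
Then ‖e_3‖ ≈ ‖e_2‖·(‖e_2‖/‖e_1‖)^p = 1.157e-15·(1.40754e-10)^3.0001 = 1.157e-15·2.78226e-30 ≈ 3.219e-45.

3.2e-45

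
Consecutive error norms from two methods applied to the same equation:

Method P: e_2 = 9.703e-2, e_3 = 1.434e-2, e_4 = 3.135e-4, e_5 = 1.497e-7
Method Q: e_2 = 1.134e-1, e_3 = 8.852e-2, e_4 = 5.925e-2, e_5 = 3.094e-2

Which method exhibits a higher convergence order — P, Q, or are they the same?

P

Method P: p ≈ ln(1.497e-7/3.135e-4)/ln(3.135e-4/1.434e-2) ≈ 2.00.
Method Q: p ≈ ln(3.094e-2/5.925e-2)/ln(5.925e-2/8.852e-2) ≈ 1.62.
Method P has the higher order (≈2.0 vs ≈1.6).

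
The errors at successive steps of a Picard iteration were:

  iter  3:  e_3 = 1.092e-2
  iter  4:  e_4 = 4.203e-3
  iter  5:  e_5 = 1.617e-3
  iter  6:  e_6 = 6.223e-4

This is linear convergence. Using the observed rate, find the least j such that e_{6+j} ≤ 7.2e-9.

12

Rate ρ ≈ e_6/e_5 = 6.223e-4/1.617e-3 = 0.3848.
After j more steps, e_{6+j} ≈ 6.223e-4·ρ^j; need ρ^j ≤ 7.2e-9/6.223e-4 = 1.157e-05.
j ≥ ln(1.157e-05)/ln(0.3848) = -11.3671/-0.95503 = 11.902.
So 12 more iterations are needed.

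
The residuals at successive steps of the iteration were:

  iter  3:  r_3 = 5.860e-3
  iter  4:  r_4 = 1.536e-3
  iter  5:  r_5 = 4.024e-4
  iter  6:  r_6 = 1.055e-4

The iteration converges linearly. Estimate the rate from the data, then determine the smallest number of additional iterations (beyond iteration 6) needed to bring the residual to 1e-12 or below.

14

Rate ρ ≈ r_6/r_5 = 1.055e-4/4.024e-4 = 0.2622.
After j more steps, r_{6+j} ≈ 1.055e-4·ρ^j; need ρ^j ≤ 1e-12/1.055e-4 = 9.47867e-09.
j ≥ ln(9.47867e-09)/ln(0.2622) = -18.4742/-1.33865 = 13.801.
So 14 more iterations are needed.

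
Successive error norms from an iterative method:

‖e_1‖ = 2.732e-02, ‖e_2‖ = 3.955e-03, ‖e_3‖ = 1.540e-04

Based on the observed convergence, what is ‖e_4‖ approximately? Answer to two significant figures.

First estimate the order: p ≈ ln(‖e_3‖/‖e_2‖) / ln(‖e_2‖/‖e_1‖) = ln(1.540e-04/3.955e-03)/ln(3.955e-03/2.732e-02) = ln(0.0389381)/ln(0.144766) ≈ 1.6795.
Then ‖e_4‖ ≈ ‖e_3‖·(‖e_3‖/‖e_2‖)^p = 1.540e-04·(0.0389381)^1.6795 = 1.540e-04·0.00429076 ≈ 6.608e-07.

6.6e-7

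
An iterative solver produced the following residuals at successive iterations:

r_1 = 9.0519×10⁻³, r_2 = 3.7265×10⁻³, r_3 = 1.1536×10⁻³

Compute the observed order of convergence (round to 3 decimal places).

1.321

p ≈ ln(r_3/r_2) / ln(r_2/r_1)
  = ln(1.1536×10⁻³/3.7265×10⁻³) / ln(3.7265×10⁻³/9.0519×10⁻³)
  = ln(0.309567) / ln(0.411682)
  = -1.172581 / -0.887504 ≈ 1.321212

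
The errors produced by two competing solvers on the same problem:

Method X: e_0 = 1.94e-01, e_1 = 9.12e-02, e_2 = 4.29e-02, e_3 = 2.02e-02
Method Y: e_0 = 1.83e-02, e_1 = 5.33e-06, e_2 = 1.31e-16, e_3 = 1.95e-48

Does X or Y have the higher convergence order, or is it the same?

Y

Method X: p ≈ ln(2.02e-02/4.29e-02)/ln(4.29e-02/9.12e-02) ≈ 1.00.
Method Y: p ≈ ln(1.95e-48/1.31e-16)/ln(1.31e-16/5.33e-06) ≈ 3.00.
Method Y has the higher order (≈3.0 vs ≈1.0).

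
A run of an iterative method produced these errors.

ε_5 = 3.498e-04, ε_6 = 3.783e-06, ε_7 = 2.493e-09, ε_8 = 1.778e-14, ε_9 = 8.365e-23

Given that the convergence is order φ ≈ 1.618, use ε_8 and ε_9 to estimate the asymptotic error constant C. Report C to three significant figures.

1.48

C ≈ ε_9 / ε_8^1.618
  = 8.365e-23 / (1.778e-14)^1.618
  = 8.365e-23 / 5.65444e-23 ≈ 1.4794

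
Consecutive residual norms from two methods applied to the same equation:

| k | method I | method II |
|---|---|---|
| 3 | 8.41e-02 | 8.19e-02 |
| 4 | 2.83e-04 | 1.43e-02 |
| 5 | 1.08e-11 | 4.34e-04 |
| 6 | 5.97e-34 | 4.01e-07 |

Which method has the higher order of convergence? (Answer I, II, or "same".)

I

Method I: p ≈ ln(5.97e-34/1.08e-11)/ln(1.08e-11/2.83e-04) ≈ 3.00.
Method II: p ≈ ln(4.01e-07/4.34e-04)/ln(4.34e-04/1.43e-02) ≈ 2.00.
Method I has the higher order (≈3.0 vs ≈2.0).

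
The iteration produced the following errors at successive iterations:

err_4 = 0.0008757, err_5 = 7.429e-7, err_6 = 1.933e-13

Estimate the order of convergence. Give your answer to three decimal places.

2.144

p ≈ ln(err_6/err_5) / ln(err_5/err_4)
  = ln(1.933e-13/7.429e-7) / ln(7.429e-7/0.0008757)
  = ln(2.60197e-07) / ln(0.00084835)
  = -15.161827 / -7.072217 ≈ 2.143858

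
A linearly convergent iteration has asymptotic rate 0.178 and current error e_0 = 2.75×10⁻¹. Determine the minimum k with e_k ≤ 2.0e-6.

After k steps, e_k ≈ 2.75×10⁻¹·0.178^k.
Need 0.178^k ≤ 2.0e-6/2.75×10⁻¹ = 7.27273e-06.
k ≥ ln(7.27273e-06)/ln(0.178) = -11.8314/-1.72597 = 6.855.
Smallest integer k = 7.

7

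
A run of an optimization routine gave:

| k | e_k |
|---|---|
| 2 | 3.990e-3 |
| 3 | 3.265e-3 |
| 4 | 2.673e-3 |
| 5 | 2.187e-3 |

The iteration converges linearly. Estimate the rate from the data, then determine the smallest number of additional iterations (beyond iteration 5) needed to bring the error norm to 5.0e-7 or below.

Rate ρ ≈ e_5/e_4 = 2.187e-3/2.673e-3 = 0.8182.
After j more steps, e_{5+j} ≈ 2.187e-3·ρ^j; need ρ^j ≤ 5.0e-7/2.187e-3 = 0.000228624.
j ≥ ln(0.000228624)/ln(0.8182) = -8.3834/-0.20065 = 41.781.
So 42 more iterations are needed.

42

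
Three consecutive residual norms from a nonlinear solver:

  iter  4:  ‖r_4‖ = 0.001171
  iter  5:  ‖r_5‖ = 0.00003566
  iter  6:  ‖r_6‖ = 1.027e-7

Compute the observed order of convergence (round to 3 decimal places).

p ≈ ln(‖r_6‖/‖r_5‖) / ln(‖r_5‖/‖r_4‖)
  = ln(1.027e-7/0.00003566) / ln(0.00003566/0.001171)
  = ln(0.00287998) / ln(0.0304526)
  = -5.849972 / -3.491584 ≈ 1.675449

1.675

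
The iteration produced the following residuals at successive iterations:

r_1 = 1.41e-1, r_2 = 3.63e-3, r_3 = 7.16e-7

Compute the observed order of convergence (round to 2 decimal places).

p ≈ ln(r_3/r_2) / ln(r_2/r_1)
  = ln(7.16e-7/3.63e-3) / ln(3.63e-3/1.41e-1)
  = ln(0.000197245) / ln(0.0257447)
  = -8.53106 / -3.65953 ≈ 2.33119

2.33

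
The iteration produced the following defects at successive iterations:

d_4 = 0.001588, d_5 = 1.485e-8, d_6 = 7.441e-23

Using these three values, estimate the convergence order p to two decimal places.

p ≈ ln(d_6/d_5) / ln(d_5/d_4)
  = ln(7.441e-23/1.485e-8) / ln(1.485e-8/0.001588)
  = ln(5.01077e-15) / ln(9.35139e-06)
  = -32.92719 / -11.57999 ≈ 2.84346

2.84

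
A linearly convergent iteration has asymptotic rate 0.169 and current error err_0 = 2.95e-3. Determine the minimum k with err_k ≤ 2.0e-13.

14

After k steps, err_k ≈ 2.95e-3·0.169^k.
Need 0.169^k ≤ 2.0e-13/2.95e-3 = 6.77966e-11.
k ≥ ln(6.77966e-11)/ln(0.169) = -23.4145/-1.77786 = 13.170.
Smallest integer k = 14.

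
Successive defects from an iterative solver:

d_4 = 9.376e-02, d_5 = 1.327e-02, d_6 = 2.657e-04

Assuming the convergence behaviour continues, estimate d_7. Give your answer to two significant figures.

First estimate the order: p ≈ ln(d_6/d_5) / ln(d_5/d_4) = ln(2.657e-04/1.327e-02)/ln(1.327e-02/9.376e-02) = ln(0.0200226)/ln(0.141532) ≈ 2.0002.
Then d_7 ≈ d_6·(d_6/d_5)^p = 2.657e-04·(0.0200226)^2.0002 = 2.657e-04·0.000400591 ≈ 1.064e-07.

1.1e-7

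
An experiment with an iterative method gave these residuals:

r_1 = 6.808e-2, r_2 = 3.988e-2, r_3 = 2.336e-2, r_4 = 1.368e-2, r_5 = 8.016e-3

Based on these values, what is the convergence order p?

Consecutive ratios: r_5/r_4 = 8.016e-3/1.368e-2 = 0.585965, r_4/r_3 = 1.368e-2/2.336e-2 = 0.585616.
p ≈ ln(0.585965)/ln(0.585616) = -0.5345/-0.5351 ≈ 1.00.
So the convergence is linear (order 1).

1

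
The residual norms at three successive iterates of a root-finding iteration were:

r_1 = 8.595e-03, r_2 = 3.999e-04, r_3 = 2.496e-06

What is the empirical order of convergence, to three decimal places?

1.655

p ≈ ln(r_3/r_2) / ln(r_2/r_1)
  = ln(2.496e-06/3.999e-04) / ln(3.999e-04/8.595e-03)
  = ln(0.00624156) / ln(0.0465271)
  = -5.076525 / -3.067720 ≈ 1.654820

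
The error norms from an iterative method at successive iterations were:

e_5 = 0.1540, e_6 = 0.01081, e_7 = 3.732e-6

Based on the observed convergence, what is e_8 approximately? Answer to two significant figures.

1.5e-16

First estimate the order: p ≈ ln(e_7/e_6) / ln(e_6/e_5) = ln(3.732e-6/0.01081)/ln(0.01081/0.1540) = ln(0.000345236)/ln(0.0701948) ≈ 3.0007.
Then e_8 ≈ e_7·(e_7/e_6)^p = 3.732e-6·(0.000345236)^3.0007 = 3.732e-6·4.0919e-11 ≈ 1.527e-16.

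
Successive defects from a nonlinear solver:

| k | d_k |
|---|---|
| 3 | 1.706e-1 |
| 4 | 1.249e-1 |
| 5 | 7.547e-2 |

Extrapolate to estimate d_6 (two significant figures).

3.3e-2

First estimate the order: p ≈ ln(d_5/d_4) / ln(d_4/d_3) = ln(7.547e-2/1.249e-1)/ln(1.249e-1/1.706e-1) = ln(0.604243)/ln(0.732122) ≈ 1.6157.
Then d_6 ≈ d_5·(d_5/d_4)^p = 7.547e-2·(0.604243)^1.6157 = 7.547e-2·0.443102 ≈ 0.03344.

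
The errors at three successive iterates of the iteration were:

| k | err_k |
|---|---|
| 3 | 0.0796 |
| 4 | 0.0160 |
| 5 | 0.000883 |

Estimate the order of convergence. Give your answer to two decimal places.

1.81

p ≈ ln(err_5/err_4) / ln(err_4/err_3)
  = ln(0.000883/0.0160) / ln(0.0160/0.0796)
  = ln(0.0551875) / ln(0.201005)
  = -2.89702 / -1.60443 ≈ 1.80564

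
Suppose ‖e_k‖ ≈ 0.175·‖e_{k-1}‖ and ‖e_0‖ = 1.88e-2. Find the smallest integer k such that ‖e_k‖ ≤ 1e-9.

After k steps, ‖e_k‖ ≈ 1.88e-2·0.175^k.
Need 0.175^k ≤ 1e-9/1.88e-2 = 5.31915e-08.
k ≥ ln(5.31915e-08)/ln(0.175) = -16.7494/-1.74297 = 9.610.
Smallest integer k = 10.

10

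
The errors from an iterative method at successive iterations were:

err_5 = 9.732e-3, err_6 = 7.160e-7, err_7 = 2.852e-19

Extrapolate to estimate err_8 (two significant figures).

First estimate the order: p ≈ ln(err_7/err_6) / ln(err_6/err_5) = ln(2.852e-19/7.160e-7)/ln(7.160e-7/9.732e-3) = ln(3.98324e-13)/ln(7.35717e-05) ≈ 3.0000.
Then err_8 ≈ err_7·(err_7/err_6)^p = 2.852e-19·(3.98324e-13)^3.0000 = 2.852e-19·6.31989e-38 ≈ 1.802e-56.

1.8e-56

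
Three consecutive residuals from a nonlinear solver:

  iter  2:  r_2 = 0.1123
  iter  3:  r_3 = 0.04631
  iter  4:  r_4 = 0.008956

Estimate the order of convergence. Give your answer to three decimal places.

p ≈ ln(r_4/r_3) / ln(r_3/r_2)
  = ln(0.008956/0.04631) / ln(0.04631/0.1123)
  = ln(0.193392) / ln(0.412378)
  = -1.643036 / -0.885815 ≈ 1.854830

1.855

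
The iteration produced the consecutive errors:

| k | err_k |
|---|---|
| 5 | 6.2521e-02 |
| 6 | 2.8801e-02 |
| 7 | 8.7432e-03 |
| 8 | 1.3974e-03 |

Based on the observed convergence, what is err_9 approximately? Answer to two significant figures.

8.3e-5

First estimate the order: p ≈ ln(err_8/err_7) / ln(err_7/err_6) = ln(1.3974e-03/8.7432e-03)/ln(8.7432e-03/2.8801e-02) = ln(0.159827)/ln(0.303573) ≈ 1.5381.
Then err_9 ≈ err_8·(err_8/err_7)^p = 1.3974e-03·(0.159827)^1.5381 = 1.3974e-03·0.0595846 ≈ 8.326e-05.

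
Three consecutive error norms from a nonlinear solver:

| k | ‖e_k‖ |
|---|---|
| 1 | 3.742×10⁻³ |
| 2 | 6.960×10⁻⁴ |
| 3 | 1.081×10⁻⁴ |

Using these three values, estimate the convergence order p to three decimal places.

p ≈ ln(‖e_3‖/‖e_2‖) / ln(‖e_2‖/‖e_1‖)
  = ln(1.081×10⁻⁴/6.960×10⁻⁴) / ln(6.960×10⁻⁴/3.742×10⁻³)
  = ln(0.155316) / ln(0.185997)
  = -1.862294 / -1.682025 ≈ 1.107174

1.107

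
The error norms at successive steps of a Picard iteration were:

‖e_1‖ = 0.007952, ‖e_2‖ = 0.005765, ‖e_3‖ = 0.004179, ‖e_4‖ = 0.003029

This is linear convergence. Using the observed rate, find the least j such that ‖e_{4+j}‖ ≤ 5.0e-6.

20

Rate ρ ≈ ‖e_4‖/‖e_3‖ = 0.003029/0.004179 = 0.7248.
After j more steps, ‖e_{4+j}‖ ≈ 0.003029·ρ^j; need ρ^j ≤ 5.0e-6/0.003029 = 0.00165071.
j ≥ ln(0.00165071)/ln(0.7248) = -6.4065/-0.32186 = 19.905.
So 20 more iterations are needed.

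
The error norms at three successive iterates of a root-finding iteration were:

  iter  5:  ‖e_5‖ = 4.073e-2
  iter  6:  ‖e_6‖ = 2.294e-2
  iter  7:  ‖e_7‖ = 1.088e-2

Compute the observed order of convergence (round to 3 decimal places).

p ≈ ln(‖e_7‖/‖e_6‖) / ln(‖e_6‖/‖e_5‖)
  = ln(1.088e-2/2.294e-2) / ln(2.294e-2/4.073e-2)
  = ln(0.474281) / ln(0.563221)
  = -0.745955 / -0.574083 ≈ 1.299385

1.299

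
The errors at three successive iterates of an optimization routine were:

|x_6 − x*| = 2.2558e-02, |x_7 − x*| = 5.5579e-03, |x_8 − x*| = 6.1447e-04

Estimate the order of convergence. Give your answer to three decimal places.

1.572

p ≈ ln(|x_8 − x*|/|x_7 − x*|) / ln(|x_7 − x*|/|x_6 − x*|)
  = ln(6.1447e-04/5.5579e-03) / ln(5.5579e-03/2.2558e-02)
  = ln(0.110558) / ln(0.246383)
  = -2.202215 / -1.400868 ≈ 1.572036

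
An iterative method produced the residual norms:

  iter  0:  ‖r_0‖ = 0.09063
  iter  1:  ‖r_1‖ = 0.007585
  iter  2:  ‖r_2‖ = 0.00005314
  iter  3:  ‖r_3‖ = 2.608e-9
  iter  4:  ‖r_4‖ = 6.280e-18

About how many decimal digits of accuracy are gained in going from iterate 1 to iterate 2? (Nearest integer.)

2

Digits gained ≈ log₁₀(‖r_1‖/‖r_2‖) = log₁₀(0.007585/0.00005314) = log₁₀(142.736) ≈ 2.155.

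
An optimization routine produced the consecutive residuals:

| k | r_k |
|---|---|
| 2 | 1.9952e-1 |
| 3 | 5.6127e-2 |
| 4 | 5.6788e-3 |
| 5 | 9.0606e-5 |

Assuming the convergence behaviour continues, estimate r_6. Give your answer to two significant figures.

First estimate the order: p ≈ ln(r_5/r_4) / ln(r_4/r_3) = ln(9.0606e-5/5.6788e-3)/ln(5.6788e-3/5.6127e-2) = ln(0.0159551)/ln(0.101178) ≈ 1.8063.
Then r_6 ≈ r_5·(r_5/r_4)^p = 9.0606e-5·(0.0159551)^1.8063 = 9.0606e-5·0.000567411 ≈ 5.141e-08.

5.1e-8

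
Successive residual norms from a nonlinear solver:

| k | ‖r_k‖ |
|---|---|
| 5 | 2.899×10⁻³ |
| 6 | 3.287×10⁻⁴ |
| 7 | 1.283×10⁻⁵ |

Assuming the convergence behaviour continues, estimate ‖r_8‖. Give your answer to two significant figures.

First estimate the order: p ≈ ln(‖r_7‖/‖r_6‖) / ln(‖r_6‖/‖r_5‖) = ln(1.283×10⁻⁵/3.287×10⁻⁴)/ln(3.287×10⁻⁴/2.899×10⁻³) = ln(0.0390326)/ln(0.113384) ≈ 1.4898.
Then ‖r_8‖ ≈ ‖r_7‖·(‖r_7‖/‖r_6‖)^p = 1.283×10⁻⁵·(0.0390326)^1.4898 = 1.283×10⁻⁵·0.00797092 ≈ 1.023e-07.

1.0e-7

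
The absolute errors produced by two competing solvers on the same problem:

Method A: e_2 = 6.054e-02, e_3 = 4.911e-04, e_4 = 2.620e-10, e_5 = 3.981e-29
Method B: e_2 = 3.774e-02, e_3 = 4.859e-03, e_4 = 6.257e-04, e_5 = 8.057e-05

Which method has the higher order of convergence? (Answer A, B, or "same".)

Method A: p ≈ ln(3.981e-29/2.620e-10)/ln(2.620e-10/4.911e-04) ≈ 3.00.
Method B: p ≈ ln(8.057e-05/6.257e-04)/ln(6.257e-04/4.859e-03) ≈ 1.00.
Method A has the higher order (≈3.0 vs ≈1.0).

A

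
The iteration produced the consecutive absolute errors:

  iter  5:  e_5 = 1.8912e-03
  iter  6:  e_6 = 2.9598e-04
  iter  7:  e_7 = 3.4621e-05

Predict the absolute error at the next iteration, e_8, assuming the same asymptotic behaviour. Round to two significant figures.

First estimate the order: p ≈ ln(e_7/e_6) / ln(e_6/e_5) = ln(3.4621e-05/2.9598e-04)/ln(2.9598e-04/1.8912e-03) = ln(0.116971)/ln(0.156504) ≈ 1.1570.
Then e_8 ≈ e_7·(e_7/e_6)^p = 3.4621e-05·(0.116971)^1.1570 = 3.4621e-05·0.0835154 ≈ 2.891e-06.

2.9e-6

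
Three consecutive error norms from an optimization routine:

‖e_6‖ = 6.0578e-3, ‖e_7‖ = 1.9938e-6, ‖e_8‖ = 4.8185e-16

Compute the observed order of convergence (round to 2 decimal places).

2.76

p ≈ ln(‖e_8‖/‖e_7‖) / ln(‖e_7‖/‖e_6‖)
  = ln(4.8185e-16/1.9938e-6) / ln(1.9938e-6/6.0578e-3)
  = ln(2.41674e-10) / ln(0.000329129)
  = -22.14343 / -8.01906 ≈ 2.76135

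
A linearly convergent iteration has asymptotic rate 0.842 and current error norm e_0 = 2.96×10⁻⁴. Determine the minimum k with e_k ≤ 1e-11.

After k steps, e_k ≈ 2.96×10⁻⁴·0.842^k.
Need 0.842^k ≤ 1e-11/2.96×10⁻⁴ = 3.37838e-08.
k ≥ ln(3.37838e-08)/ln(0.842) = -17.2033/-0.17198 = 100.031.
Smallest integer k = 101.

101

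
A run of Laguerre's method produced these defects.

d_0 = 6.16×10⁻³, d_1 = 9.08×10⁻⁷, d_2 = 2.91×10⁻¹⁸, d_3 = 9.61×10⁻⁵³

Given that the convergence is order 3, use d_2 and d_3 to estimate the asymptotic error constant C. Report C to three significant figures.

C ≈ d_3 / d_2^3
  = 9.61×10⁻⁵³ / (2.91×10⁻¹⁸)^3
  = 9.61×10⁻⁵³ / 2.46422e-53 ≈ 3.8998

3.90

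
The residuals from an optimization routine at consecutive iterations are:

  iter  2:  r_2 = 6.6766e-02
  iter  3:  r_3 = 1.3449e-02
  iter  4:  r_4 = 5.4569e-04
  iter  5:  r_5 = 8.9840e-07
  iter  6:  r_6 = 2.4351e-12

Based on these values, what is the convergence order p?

Consecutive ratios: r_6/r_5 = 2.4351e-12/8.9840e-07 = 2.71049e-06, r_5/r_4 = 8.9840e-07/5.4569e-04 = 0.00164636.
p ≈ ln(2.71049e-06)/ln(0.00164636) = -12.8184/-6.4092 ≈ 2.00.
So the convergence is quadratic (order 2).

2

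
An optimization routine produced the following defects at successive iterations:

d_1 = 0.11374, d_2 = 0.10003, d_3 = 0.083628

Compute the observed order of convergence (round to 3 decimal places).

p ≈ ln(d_3/d_2) / ln(d_2/d_1)
  = ln(0.083628/0.10003) / ln(0.10003/0.11374)
  = ln(0.836029) / ln(0.879462)
  = -0.179092 / -0.128445 ≈ 1.394309

1.394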